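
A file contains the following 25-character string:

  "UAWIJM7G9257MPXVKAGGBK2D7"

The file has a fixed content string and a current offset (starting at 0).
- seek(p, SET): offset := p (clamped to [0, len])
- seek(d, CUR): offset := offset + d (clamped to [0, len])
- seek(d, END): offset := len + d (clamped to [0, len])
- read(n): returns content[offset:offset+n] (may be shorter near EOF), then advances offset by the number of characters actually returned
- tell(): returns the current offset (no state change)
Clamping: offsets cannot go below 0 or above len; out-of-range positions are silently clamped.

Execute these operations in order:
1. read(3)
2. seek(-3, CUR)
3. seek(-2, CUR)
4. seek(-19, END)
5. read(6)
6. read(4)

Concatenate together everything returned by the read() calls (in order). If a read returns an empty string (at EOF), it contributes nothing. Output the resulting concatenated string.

After 1 (read(3)): returned 'UAW', offset=3
After 2 (seek(-3, CUR)): offset=0
After 3 (seek(-2, CUR)): offset=0
After 4 (seek(-19, END)): offset=6
After 5 (read(6)): returned '7G9257', offset=12
After 6 (read(4)): returned 'MPXV', offset=16

Answer: UAW7G9257MPXV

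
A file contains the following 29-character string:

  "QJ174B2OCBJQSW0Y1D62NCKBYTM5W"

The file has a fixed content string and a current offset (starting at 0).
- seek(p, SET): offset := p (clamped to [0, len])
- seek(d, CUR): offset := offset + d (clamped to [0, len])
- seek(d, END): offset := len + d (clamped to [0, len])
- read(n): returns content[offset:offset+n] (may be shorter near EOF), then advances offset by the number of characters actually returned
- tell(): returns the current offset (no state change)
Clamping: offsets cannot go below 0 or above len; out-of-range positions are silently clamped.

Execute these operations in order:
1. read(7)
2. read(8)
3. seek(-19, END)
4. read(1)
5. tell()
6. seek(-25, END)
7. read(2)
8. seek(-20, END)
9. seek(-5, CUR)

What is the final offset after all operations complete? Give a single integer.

Answer: 4

Derivation:
After 1 (read(7)): returned 'QJ174B2', offset=7
After 2 (read(8)): returned 'OCBJQSW0', offset=15
After 3 (seek(-19, END)): offset=10
After 4 (read(1)): returned 'J', offset=11
After 5 (tell()): offset=11
After 6 (seek(-25, END)): offset=4
After 7 (read(2)): returned '4B', offset=6
After 8 (seek(-20, END)): offset=9
After 9 (seek(-5, CUR)): offset=4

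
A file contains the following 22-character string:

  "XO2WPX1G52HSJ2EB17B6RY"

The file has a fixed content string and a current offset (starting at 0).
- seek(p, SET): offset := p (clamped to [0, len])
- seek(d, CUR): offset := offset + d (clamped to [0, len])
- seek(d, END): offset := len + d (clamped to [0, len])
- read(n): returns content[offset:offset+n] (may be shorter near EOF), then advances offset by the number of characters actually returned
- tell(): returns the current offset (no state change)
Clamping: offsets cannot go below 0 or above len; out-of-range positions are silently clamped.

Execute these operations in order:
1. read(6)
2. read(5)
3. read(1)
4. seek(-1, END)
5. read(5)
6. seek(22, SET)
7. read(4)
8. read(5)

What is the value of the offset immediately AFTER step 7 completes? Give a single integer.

After 1 (read(6)): returned 'XO2WPX', offset=6
After 2 (read(5)): returned '1G52H', offset=11
After 3 (read(1)): returned 'S', offset=12
After 4 (seek(-1, END)): offset=21
After 5 (read(5)): returned 'Y', offset=22
After 6 (seek(22, SET)): offset=22
After 7 (read(4)): returned '', offset=22

Answer: 22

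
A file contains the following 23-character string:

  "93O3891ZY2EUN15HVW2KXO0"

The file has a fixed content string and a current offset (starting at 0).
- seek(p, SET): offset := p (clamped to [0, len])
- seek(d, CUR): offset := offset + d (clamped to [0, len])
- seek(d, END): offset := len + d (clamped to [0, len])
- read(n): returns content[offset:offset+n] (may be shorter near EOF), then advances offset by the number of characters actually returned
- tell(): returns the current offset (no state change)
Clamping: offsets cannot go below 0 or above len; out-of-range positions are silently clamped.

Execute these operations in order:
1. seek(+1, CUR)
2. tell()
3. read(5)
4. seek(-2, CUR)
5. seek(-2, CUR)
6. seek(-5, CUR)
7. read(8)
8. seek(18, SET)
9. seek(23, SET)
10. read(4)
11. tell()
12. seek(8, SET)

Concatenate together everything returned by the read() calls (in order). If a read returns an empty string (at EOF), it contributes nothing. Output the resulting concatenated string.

After 1 (seek(+1, CUR)): offset=1
After 2 (tell()): offset=1
After 3 (read(5)): returned '3O389', offset=6
After 4 (seek(-2, CUR)): offset=4
After 5 (seek(-2, CUR)): offset=2
After 6 (seek(-5, CUR)): offset=0
After 7 (read(8)): returned '93O3891Z', offset=8
After 8 (seek(18, SET)): offset=18
After 9 (seek(23, SET)): offset=23
After 10 (read(4)): returned '', offset=23
After 11 (tell()): offset=23
After 12 (seek(8, SET)): offset=8

Answer: 3O38993O3891Z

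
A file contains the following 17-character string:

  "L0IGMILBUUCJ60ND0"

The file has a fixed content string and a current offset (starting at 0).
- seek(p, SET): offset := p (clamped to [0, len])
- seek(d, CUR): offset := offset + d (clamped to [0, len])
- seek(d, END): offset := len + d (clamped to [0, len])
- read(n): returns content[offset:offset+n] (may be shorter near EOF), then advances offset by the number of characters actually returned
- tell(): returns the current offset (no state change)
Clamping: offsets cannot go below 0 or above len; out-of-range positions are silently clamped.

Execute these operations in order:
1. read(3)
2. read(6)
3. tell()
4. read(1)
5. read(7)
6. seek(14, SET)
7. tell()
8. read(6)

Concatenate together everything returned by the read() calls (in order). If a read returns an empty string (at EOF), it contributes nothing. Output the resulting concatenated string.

After 1 (read(3)): returned 'L0I', offset=3
After 2 (read(6)): returned 'GMILBU', offset=9
After 3 (tell()): offset=9
After 4 (read(1)): returned 'U', offset=10
After 5 (read(7)): returned 'CJ60ND0', offset=17
After 6 (seek(14, SET)): offset=14
After 7 (tell()): offset=14
After 8 (read(6)): returned 'ND0', offset=17

Answer: L0IGMILBUUCJ60ND0ND0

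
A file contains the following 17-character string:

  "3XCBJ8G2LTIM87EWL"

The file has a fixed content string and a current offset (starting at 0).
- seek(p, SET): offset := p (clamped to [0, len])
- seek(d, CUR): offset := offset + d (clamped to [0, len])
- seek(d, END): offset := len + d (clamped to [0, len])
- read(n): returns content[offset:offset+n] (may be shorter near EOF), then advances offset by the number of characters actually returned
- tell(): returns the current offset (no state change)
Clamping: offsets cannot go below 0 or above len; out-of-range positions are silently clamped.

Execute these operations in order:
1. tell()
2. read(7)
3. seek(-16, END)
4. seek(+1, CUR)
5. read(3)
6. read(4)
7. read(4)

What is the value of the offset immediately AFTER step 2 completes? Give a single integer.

After 1 (tell()): offset=0
After 2 (read(7)): returned '3XCBJ8G', offset=7

Answer: 7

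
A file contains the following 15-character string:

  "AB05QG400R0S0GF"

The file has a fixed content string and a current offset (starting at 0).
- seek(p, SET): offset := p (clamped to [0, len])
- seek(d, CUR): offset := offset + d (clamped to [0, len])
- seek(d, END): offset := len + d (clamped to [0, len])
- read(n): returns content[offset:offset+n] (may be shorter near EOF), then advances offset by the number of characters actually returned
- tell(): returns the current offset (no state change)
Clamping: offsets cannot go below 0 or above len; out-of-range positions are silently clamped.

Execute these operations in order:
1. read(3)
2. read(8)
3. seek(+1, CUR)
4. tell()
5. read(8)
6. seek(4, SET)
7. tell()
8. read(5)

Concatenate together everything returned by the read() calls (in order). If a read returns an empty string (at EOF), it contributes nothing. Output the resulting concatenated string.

After 1 (read(3)): returned 'AB0', offset=3
After 2 (read(8)): returned '5QG400R0', offset=11
After 3 (seek(+1, CUR)): offset=12
After 4 (tell()): offset=12
After 5 (read(8)): returned '0GF', offset=15
After 6 (seek(4, SET)): offset=4
After 7 (tell()): offset=4
After 8 (read(5)): returned 'QG400', offset=9

Answer: AB05QG400R00GFQG400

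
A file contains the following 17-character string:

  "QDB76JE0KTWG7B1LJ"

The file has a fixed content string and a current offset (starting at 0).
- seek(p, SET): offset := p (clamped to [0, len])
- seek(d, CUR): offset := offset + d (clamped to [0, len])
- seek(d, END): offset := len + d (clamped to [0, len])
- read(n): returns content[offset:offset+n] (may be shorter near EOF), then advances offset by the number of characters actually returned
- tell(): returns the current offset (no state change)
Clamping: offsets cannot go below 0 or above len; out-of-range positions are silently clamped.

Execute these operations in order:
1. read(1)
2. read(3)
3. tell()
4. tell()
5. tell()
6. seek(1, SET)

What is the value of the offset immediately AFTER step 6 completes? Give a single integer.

Answer: 1

Derivation:
After 1 (read(1)): returned 'Q', offset=1
After 2 (read(3)): returned 'DB7', offset=4
After 3 (tell()): offset=4
After 4 (tell()): offset=4
After 5 (tell()): offset=4
After 6 (seek(1, SET)): offset=1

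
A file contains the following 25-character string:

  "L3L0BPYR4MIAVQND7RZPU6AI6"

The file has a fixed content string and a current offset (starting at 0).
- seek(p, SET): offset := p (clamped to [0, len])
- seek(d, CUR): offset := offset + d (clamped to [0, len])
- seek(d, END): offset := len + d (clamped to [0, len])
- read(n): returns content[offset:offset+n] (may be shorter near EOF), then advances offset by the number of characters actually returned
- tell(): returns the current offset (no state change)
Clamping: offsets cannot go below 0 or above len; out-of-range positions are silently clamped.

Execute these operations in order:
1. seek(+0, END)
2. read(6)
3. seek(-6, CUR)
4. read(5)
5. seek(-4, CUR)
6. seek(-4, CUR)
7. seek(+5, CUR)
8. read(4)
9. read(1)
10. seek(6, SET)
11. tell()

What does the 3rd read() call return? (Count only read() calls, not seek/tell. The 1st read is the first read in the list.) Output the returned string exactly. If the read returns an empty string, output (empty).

After 1 (seek(+0, END)): offset=25
After 2 (read(6)): returned '', offset=25
After 3 (seek(-6, CUR)): offset=19
After 4 (read(5)): returned 'PU6AI', offset=24
After 5 (seek(-4, CUR)): offset=20
After 6 (seek(-4, CUR)): offset=16
After 7 (seek(+5, CUR)): offset=21
After 8 (read(4)): returned '6AI6', offset=25
After 9 (read(1)): returned '', offset=25
After 10 (seek(6, SET)): offset=6
After 11 (tell()): offset=6

Answer: 6AI6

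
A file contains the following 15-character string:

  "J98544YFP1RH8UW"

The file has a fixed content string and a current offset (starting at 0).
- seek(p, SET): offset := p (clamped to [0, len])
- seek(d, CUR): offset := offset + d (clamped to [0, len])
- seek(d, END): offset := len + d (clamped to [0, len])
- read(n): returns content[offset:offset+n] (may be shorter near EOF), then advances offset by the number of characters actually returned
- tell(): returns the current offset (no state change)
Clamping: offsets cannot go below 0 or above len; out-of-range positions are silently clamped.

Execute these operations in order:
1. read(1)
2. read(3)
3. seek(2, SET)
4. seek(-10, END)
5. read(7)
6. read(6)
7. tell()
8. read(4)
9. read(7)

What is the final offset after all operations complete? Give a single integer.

Answer: 15

Derivation:
After 1 (read(1)): returned 'J', offset=1
After 2 (read(3)): returned '985', offset=4
After 3 (seek(2, SET)): offset=2
After 4 (seek(-10, END)): offset=5
After 5 (read(7)): returned '4YFP1RH', offset=12
After 6 (read(6)): returned '8UW', offset=15
After 7 (tell()): offset=15
After 8 (read(4)): returned '', offset=15
After 9 (read(7)): returned '', offset=15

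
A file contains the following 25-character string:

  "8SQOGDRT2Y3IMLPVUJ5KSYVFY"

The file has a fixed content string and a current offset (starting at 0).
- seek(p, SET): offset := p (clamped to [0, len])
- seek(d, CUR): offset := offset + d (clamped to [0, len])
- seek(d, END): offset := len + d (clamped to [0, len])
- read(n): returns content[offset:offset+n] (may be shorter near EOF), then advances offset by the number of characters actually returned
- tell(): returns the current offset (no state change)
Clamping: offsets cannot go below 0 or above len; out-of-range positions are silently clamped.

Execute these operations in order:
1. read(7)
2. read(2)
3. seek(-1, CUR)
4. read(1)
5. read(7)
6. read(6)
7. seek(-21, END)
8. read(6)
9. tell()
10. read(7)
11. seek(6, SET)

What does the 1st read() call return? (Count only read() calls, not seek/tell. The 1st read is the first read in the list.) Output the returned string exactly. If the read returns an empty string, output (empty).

Answer: 8SQOGDR

Derivation:
After 1 (read(7)): returned '8SQOGDR', offset=7
After 2 (read(2)): returned 'T2', offset=9
After 3 (seek(-1, CUR)): offset=8
After 4 (read(1)): returned '2', offset=9
After 5 (read(7)): returned 'Y3IMLPV', offset=16
After 6 (read(6)): returned 'UJ5KSY', offset=22
After 7 (seek(-21, END)): offset=4
After 8 (read(6)): returned 'GDRT2Y', offset=10
After 9 (tell()): offset=10
After 10 (read(7)): returned '3IMLPVU', offset=17
After 11 (seek(6, SET)): offset=6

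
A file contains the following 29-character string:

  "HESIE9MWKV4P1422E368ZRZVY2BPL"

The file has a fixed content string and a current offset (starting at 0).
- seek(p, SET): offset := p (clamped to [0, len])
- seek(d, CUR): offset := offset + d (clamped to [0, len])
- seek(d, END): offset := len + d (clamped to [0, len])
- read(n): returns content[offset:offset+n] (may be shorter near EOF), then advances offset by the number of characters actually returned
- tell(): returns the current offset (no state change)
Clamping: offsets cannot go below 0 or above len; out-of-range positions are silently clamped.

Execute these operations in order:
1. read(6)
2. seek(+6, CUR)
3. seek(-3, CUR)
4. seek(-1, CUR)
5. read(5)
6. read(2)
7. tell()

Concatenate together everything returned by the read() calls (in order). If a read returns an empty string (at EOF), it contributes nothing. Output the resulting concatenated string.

Answer: HESIE9KV4P142

Derivation:
After 1 (read(6)): returned 'HESIE9', offset=6
After 2 (seek(+6, CUR)): offset=12
After 3 (seek(-3, CUR)): offset=9
After 4 (seek(-1, CUR)): offset=8
After 5 (read(5)): returned 'KV4P1', offset=13
After 6 (read(2)): returned '42', offset=15
After 7 (tell()): offset=15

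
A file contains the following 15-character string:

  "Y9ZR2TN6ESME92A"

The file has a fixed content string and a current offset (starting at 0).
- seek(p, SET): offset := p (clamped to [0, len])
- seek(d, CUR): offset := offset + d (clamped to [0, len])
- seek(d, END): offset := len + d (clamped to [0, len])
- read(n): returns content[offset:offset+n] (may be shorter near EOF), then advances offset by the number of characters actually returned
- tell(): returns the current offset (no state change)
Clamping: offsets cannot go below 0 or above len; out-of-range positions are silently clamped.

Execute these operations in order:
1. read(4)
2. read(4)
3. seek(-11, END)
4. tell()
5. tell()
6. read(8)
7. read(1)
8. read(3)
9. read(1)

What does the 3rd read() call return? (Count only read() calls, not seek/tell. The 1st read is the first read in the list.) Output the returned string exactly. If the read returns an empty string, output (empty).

Answer: 2TN6ESME

Derivation:
After 1 (read(4)): returned 'Y9ZR', offset=4
After 2 (read(4)): returned '2TN6', offset=8
After 3 (seek(-11, END)): offset=4
After 4 (tell()): offset=4
After 5 (tell()): offset=4
After 6 (read(8)): returned '2TN6ESME', offset=12
After 7 (read(1)): returned '9', offset=13
After 8 (read(3)): returned '2A', offset=15
After 9 (read(1)): returned '', offset=15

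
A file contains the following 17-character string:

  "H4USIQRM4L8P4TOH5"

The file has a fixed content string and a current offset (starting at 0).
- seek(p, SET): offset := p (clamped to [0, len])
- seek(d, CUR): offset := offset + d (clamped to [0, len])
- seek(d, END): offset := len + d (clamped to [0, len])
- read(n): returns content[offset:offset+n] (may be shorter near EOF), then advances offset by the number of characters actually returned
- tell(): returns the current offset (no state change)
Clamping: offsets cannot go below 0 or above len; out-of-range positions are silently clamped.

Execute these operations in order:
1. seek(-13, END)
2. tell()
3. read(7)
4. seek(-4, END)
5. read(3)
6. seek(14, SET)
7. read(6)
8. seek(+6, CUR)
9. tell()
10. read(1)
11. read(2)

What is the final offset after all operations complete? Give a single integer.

After 1 (seek(-13, END)): offset=4
After 2 (tell()): offset=4
After 3 (read(7)): returned 'IQRM4L8', offset=11
After 4 (seek(-4, END)): offset=13
After 5 (read(3)): returned 'TOH', offset=16
After 6 (seek(14, SET)): offset=14
After 7 (read(6)): returned 'OH5', offset=17
After 8 (seek(+6, CUR)): offset=17
After 9 (tell()): offset=17
After 10 (read(1)): returned '', offset=17
After 11 (read(2)): returned '', offset=17

Answer: 17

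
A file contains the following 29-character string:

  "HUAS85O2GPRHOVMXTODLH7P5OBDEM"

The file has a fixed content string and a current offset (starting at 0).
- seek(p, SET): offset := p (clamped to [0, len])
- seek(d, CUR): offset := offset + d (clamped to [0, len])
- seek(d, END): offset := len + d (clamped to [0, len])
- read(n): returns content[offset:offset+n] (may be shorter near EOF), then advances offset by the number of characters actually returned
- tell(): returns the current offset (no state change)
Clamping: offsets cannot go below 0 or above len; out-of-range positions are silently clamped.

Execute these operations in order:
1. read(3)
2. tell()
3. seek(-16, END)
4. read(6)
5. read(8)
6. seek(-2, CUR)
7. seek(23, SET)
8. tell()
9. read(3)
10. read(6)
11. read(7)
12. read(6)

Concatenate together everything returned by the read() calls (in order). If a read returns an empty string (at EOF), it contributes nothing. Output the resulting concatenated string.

Answer: HUAVMXTODLH7P5OBD5OBDEM

Derivation:
After 1 (read(3)): returned 'HUA', offset=3
After 2 (tell()): offset=3
After 3 (seek(-16, END)): offset=13
After 4 (read(6)): returned 'VMXTOD', offset=19
After 5 (read(8)): returned 'LH7P5OBD', offset=27
After 6 (seek(-2, CUR)): offset=25
After 7 (seek(23, SET)): offset=23
After 8 (tell()): offset=23
After 9 (read(3)): returned '5OB', offset=26
After 10 (read(6)): returned 'DEM', offset=29
After 11 (read(7)): returned '', offset=29
After 12 (read(6)): returned '', offset=29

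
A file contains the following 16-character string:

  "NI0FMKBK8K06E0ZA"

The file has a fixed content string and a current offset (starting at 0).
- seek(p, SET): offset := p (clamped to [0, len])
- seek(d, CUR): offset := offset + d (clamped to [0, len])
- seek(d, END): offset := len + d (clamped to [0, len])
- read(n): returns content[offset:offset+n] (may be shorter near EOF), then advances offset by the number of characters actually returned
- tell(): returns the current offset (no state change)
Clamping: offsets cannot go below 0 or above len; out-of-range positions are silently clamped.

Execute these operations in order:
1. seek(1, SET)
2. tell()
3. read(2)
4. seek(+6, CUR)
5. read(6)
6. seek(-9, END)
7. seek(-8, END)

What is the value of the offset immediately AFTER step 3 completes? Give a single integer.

After 1 (seek(1, SET)): offset=1
After 2 (tell()): offset=1
After 3 (read(2)): returned 'I0', offset=3

Answer: 3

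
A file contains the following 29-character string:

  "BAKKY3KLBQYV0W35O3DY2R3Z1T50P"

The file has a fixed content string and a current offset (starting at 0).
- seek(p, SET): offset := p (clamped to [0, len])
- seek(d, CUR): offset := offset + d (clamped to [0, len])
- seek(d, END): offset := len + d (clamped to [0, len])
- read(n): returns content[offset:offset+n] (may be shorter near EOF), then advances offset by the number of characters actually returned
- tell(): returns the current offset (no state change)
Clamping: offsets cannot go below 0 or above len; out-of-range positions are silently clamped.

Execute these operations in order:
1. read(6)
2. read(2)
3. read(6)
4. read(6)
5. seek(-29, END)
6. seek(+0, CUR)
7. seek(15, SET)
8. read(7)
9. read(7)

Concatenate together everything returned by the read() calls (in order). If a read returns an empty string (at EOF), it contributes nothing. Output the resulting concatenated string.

Answer: BAKKY3KLBQYV0W35O3DY5O3DY2R3Z1T50P

Derivation:
After 1 (read(6)): returned 'BAKKY3', offset=6
After 2 (read(2)): returned 'KL', offset=8
After 3 (read(6)): returned 'BQYV0W', offset=14
After 4 (read(6)): returned '35O3DY', offset=20
After 5 (seek(-29, END)): offset=0
After 6 (seek(+0, CUR)): offset=0
After 7 (seek(15, SET)): offset=15
After 8 (read(7)): returned '5O3DY2R', offset=22
After 9 (read(7)): returned '3Z1T50P', offset=29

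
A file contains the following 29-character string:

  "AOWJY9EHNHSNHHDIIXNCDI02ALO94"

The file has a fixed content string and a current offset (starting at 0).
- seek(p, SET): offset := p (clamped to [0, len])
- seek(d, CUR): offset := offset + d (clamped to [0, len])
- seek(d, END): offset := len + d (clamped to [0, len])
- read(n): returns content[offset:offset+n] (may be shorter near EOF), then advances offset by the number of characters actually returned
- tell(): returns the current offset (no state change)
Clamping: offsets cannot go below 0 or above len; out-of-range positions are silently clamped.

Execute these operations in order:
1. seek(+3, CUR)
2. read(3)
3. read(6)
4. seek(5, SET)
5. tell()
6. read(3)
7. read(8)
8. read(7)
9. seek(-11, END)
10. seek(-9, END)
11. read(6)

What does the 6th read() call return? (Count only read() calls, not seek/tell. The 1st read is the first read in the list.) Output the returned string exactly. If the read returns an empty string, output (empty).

After 1 (seek(+3, CUR)): offset=3
After 2 (read(3)): returned 'JY9', offset=6
After 3 (read(6)): returned 'EHNHSN', offset=12
After 4 (seek(5, SET)): offset=5
After 5 (tell()): offset=5
After 6 (read(3)): returned '9EH', offset=8
After 7 (read(8)): returned 'NHSNHHDI', offset=16
After 8 (read(7)): returned 'IXNCDI0', offset=23
After 9 (seek(-11, END)): offset=18
After 10 (seek(-9, END)): offset=20
After 11 (read(6)): returned 'DI02AL', offset=26

Answer: DI02AL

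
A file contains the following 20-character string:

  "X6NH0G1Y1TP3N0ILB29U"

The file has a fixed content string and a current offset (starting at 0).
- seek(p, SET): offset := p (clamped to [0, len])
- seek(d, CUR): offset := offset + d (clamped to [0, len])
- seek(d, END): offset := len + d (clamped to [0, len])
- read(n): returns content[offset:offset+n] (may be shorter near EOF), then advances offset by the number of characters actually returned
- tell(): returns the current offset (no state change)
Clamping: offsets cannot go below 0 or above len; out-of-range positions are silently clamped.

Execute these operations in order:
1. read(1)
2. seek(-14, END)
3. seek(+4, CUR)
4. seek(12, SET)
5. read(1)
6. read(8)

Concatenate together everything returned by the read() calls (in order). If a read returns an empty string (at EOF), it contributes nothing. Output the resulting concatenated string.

Answer: XN0ILB29U

Derivation:
After 1 (read(1)): returned 'X', offset=1
After 2 (seek(-14, END)): offset=6
After 3 (seek(+4, CUR)): offset=10
After 4 (seek(12, SET)): offset=12
After 5 (read(1)): returned 'N', offset=13
After 6 (read(8)): returned '0ILB29U', offset=20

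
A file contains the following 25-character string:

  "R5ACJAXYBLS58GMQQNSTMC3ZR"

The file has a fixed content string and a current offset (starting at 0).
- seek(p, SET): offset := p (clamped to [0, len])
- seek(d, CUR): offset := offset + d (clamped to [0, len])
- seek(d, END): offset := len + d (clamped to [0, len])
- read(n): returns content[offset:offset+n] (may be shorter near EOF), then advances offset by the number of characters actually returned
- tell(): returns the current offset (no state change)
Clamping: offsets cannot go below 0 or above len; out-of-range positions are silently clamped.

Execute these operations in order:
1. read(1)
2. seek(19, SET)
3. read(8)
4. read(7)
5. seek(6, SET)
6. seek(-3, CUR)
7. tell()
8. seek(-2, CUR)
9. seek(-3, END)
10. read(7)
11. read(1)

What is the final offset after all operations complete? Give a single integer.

After 1 (read(1)): returned 'R', offset=1
After 2 (seek(19, SET)): offset=19
After 3 (read(8)): returned 'TMC3ZR', offset=25
After 4 (read(7)): returned '', offset=25
After 5 (seek(6, SET)): offset=6
After 6 (seek(-3, CUR)): offset=3
After 7 (tell()): offset=3
After 8 (seek(-2, CUR)): offset=1
After 9 (seek(-3, END)): offset=22
After 10 (read(7)): returned '3ZR', offset=25
After 11 (read(1)): returned '', offset=25

Answer: 25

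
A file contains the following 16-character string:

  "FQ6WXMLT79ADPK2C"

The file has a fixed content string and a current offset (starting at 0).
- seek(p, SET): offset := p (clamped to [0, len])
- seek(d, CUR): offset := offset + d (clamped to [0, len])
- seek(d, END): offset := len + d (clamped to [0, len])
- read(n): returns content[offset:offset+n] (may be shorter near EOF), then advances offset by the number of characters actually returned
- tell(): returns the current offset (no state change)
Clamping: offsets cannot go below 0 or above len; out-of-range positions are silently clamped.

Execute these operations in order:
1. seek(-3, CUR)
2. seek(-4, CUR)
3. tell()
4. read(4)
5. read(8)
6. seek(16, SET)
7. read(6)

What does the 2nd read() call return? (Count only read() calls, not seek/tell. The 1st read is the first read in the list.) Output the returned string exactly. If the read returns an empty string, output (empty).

After 1 (seek(-3, CUR)): offset=0
After 2 (seek(-4, CUR)): offset=0
After 3 (tell()): offset=0
After 4 (read(4)): returned 'FQ6W', offset=4
After 5 (read(8)): returned 'XMLT79AD', offset=12
After 6 (seek(16, SET)): offset=16
After 7 (read(6)): returned '', offset=16

Answer: XMLT79AD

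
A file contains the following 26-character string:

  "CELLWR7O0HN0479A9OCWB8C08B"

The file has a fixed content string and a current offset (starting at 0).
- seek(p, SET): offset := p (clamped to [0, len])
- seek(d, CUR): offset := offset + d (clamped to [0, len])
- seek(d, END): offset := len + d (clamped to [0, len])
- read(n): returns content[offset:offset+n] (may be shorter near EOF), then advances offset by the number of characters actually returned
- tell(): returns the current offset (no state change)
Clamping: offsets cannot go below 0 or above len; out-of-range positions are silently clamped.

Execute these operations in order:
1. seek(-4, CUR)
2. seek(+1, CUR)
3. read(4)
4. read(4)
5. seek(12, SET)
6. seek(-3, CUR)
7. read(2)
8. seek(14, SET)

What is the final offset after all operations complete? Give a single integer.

After 1 (seek(-4, CUR)): offset=0
After 2 (seek(+1, CUR)): offset=1
After 3 (read(4)): returned 'ELLW', offset=5
After 4 (read(4)): returned 'R7O0', offset=9
After 5 (seek(12, SET)): offset=12
After 6 (seek(-3, CUR)): offset=9
After 7 (read(2)): returned 'HN', offset=11
After 8 (seek(14, SET)): offset=14

Answer: 14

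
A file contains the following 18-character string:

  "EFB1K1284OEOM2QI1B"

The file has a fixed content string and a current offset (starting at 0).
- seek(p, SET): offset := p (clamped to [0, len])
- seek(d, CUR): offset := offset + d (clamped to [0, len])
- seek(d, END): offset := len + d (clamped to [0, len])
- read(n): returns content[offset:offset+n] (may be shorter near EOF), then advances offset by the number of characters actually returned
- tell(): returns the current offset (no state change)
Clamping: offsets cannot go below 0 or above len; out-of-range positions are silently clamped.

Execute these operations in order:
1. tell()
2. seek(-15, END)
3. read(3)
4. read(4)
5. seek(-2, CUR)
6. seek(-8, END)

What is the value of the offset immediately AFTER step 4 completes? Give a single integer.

After 1 (tell()): offset=0
After 2 (seek(-15, END)): offset=3
After 3 (read(3)): returned '1K1', offset=6
After 4 (read(4)): returned '284O', offset=10

Answer: 10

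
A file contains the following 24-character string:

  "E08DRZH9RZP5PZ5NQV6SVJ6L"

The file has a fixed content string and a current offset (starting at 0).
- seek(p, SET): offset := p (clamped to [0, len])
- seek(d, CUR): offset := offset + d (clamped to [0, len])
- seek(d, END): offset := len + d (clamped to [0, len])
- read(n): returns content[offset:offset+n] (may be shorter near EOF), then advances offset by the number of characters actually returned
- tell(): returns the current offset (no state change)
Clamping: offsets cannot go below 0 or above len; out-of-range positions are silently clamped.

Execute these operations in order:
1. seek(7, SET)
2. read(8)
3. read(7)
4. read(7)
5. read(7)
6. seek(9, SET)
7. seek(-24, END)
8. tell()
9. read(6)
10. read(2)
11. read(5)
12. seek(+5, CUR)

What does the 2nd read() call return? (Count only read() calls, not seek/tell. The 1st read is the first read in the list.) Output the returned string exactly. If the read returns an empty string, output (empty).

After 1 (seek(7, SET)): offset=7
After 2 (read(8)): returned '9RZP5PZ5', offset=15
After 3 (read(7)): returned 'NQV6SVJ', offset=22
After 4 (read(7)): returned '6L', offset=24
After 5 (read(7)): returned '', offset=24
After 6 (seek(9, SET)): offset=9
After 7 (seek(-24, END)): offset=0
After 8 (tell()): offset=0
After 9 (read(6)): returned 'E08DRZ', offset=6
After 10 (read(2)): returned 'H9', offset=8
After 11 (read(5)): returned 'RZP5P', offset=13
After 12 (seek(+5, CUR)): offset=18

Answer: NQV6SVJ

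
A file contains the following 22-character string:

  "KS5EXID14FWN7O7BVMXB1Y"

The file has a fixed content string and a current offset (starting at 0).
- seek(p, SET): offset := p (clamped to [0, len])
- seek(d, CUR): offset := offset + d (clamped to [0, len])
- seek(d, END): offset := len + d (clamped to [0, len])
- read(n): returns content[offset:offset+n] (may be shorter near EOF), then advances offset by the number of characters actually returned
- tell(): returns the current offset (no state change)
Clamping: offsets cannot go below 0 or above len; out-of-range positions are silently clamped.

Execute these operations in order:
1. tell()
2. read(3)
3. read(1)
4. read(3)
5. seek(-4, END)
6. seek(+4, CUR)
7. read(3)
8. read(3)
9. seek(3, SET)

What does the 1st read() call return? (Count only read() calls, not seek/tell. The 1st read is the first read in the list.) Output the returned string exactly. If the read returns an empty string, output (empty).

After 1 (tell()): offset=0
After 2 (read(3)): returned 'KS5', offset=3
After 3 (read(1)): returned 'E', offset=4
After 4 (read(3)): returned 'XID', offset=7
After 5 (seek(-4, END)): offset=18
After 6 (seek(+4, CUR)): offset=22
After 7 (read(3)): returned '', offset=22
After 8 (read(3)): returned '', offset=22
After 9 (seek(3, SET)): offset=3

Answer: KS5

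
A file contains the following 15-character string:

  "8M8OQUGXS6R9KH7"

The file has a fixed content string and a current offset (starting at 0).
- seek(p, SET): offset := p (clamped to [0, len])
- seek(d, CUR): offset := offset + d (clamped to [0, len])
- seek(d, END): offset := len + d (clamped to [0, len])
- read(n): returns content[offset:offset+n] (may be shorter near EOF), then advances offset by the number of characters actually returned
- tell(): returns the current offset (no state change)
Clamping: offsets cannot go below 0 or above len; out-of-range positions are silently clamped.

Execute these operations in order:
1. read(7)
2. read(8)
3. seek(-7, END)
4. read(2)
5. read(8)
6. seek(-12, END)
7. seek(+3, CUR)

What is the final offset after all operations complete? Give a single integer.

After 1 (read(7)): returned '8M8OQUG', offset=7
After 2 (read(8)): returned 'XS6R9KH7', offset=15
After 3 (seek(-7, END)): offset=8
After 4 (read(2)): returned 'S6', offset=10
After 5 (read(8)): returned 'R9KH7', offset=15
After 6 (seek(-12, END)): offset=3
After 7 (seek(+3, CUR)): offset=6

Answer: 6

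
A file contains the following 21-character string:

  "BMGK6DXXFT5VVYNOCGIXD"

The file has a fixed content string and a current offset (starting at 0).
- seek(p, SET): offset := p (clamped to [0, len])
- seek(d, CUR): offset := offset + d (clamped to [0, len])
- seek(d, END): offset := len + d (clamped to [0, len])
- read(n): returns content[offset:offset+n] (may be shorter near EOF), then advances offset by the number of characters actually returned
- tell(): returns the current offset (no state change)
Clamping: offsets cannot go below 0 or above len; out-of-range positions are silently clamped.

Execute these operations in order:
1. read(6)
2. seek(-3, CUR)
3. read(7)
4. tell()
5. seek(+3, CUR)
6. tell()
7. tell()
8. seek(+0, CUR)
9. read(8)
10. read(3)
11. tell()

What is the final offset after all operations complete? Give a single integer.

After 1 (read(6)): returned 'BMGK6D', offset=6
After 2 (seek(-3, CUR)): offset=3
After 3 (read(7)): returned 'K6DXXFT', offset=10
After 4 (tell()): offset=10
After 5 (seek(+3, CUR)): offset=13
After 6 (tell()): offset=13
After 7 (tell()): offset=13
After 8 (seek(+0, CUR)): offset=13
After 9 (read(8)): returned 'YNOCGIXD', offset=21
After 10 (read(3)): returned '', offset=21
After 11 (tell()): offset=21

Answer: 21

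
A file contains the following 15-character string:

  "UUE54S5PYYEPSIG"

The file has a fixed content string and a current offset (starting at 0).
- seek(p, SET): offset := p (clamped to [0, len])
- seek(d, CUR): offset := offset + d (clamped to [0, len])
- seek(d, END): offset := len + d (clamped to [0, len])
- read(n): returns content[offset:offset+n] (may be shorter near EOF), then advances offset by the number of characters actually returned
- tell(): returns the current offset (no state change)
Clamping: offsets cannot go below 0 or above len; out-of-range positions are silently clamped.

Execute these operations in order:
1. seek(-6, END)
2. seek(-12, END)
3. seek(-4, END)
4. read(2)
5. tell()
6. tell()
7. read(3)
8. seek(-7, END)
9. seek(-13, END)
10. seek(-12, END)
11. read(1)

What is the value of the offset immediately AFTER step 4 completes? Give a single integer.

After 1 (seek(-6, END)): offset=9
After 2 (seek(-12, END)): offset=3
After 3 (seek(-4, END)): offset=11
After 4 (read(2)): returned 'PS', offset=13

Answer: 13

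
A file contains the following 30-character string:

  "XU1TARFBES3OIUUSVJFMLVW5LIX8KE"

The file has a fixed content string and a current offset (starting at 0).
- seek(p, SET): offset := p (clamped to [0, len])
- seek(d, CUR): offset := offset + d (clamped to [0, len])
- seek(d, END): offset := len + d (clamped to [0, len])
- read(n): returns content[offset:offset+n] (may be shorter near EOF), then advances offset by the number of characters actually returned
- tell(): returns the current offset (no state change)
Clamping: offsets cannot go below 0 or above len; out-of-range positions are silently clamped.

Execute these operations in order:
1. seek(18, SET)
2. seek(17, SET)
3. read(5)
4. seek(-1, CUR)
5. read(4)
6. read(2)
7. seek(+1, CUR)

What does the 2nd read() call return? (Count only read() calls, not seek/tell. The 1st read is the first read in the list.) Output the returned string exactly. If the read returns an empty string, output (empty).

Answer: VW5L

Derivation:
After 1 (seek(18, SET)): offset=18
After 2 (seek(17, SET)): offset=17
After 3 (read(5)): returned 'JFMLV', offset=22
After 4 (seek(-1, CUR)): offset=21
After 5 (read(4)): returned 'VW5L', offset=25
After 6 (read(2)): returned 'IX', offset=27
After 7 (seek(+1, CUR)): offset=28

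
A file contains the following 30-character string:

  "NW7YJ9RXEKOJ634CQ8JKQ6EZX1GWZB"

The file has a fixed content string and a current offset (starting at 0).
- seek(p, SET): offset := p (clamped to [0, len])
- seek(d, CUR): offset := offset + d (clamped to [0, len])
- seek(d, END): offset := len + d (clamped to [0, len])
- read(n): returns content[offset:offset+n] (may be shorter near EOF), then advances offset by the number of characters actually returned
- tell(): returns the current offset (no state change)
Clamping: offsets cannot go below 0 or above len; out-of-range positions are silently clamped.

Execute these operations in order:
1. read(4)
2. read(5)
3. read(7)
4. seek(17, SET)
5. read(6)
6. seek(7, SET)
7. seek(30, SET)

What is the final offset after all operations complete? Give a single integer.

Answer: 30

Derivation:
After 1 (read(4)): returned 'NW7Y', offset=4
After 2 (read(5)): returned 'J9RXE', offset=9
After 3 (read(7)): returned 'KOJ634C', offset=16
After 4 (seek(17, SET)): offset=17
After 5 (read(6)): returned '8JKQ6E', offset=23
After 6 (seek(7, SET)): offset=7
After 7 (seek(30, SET)): offset=30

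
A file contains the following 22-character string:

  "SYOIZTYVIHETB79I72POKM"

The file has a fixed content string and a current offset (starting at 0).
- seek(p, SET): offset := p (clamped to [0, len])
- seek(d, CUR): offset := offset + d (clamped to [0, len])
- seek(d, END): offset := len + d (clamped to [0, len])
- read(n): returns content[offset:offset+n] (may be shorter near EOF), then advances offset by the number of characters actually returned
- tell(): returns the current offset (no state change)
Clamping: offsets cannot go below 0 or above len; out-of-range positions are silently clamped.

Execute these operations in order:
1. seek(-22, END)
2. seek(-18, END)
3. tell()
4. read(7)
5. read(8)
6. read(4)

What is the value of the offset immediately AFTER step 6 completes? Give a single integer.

Answer: 22

Derivation:
After 1 (seek(-22, END)): offset=0
After 2 (seek(-18, END)): offset=4
After 3 (tell()): offset=4
After 4 (read(7)): returned 'ZTYVIHE', offset=11
After 5 (read(8)): returned 'TB79I72P', offset=19
After 6 (read(4)): returned 'OKM', offset=22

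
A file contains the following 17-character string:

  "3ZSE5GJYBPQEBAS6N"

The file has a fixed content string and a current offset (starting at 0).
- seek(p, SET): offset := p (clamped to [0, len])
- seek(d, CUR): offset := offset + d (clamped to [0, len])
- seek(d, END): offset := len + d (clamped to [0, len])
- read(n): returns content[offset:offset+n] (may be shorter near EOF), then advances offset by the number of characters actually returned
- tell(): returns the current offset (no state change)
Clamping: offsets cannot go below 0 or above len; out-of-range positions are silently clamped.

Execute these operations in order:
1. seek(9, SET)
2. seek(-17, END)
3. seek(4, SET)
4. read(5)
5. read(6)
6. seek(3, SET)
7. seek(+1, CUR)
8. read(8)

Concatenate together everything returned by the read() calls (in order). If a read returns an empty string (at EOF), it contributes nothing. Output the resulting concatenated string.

After 1 (seek(9, SET)): offset=9
After 2 (seek(-17, END)): offset=0
After 3 (seek(4, SET)): offset=4
After 4 (read(5)): returned '5GJYB', offset=9
After 5 (read(6)): returned 'PQEBAS', offset=15
After 6 (seek(3, SET)): offset=3
After 7 (seek(+1, CUR)): offset=4
After 8 (read(8)): returned '5GJYBPQE', offset=12

Answer: 5GJYBPQEBAS5GJYBPQE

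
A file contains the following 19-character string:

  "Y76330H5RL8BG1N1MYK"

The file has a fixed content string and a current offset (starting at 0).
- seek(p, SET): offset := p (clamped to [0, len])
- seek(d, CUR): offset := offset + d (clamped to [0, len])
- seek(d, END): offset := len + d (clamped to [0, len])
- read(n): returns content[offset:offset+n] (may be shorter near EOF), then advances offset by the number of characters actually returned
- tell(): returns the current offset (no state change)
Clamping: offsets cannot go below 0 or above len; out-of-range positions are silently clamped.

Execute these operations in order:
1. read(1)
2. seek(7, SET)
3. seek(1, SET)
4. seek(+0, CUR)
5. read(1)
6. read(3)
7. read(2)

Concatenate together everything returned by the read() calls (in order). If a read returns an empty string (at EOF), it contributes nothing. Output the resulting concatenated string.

After 1 (read(1)): returned 'Y', offset=1
After 2 (seek(7, SET)): offset=7
After 3 (seek(1, SET)): offset=1
After 4 (seek(+0, CUR)): offset=1
After 5 (read(1)): returned '7', offset=2
After 6 (read(3)): returned '633', offset=5
After 7 (read(2)): returned '0H', offset=7

Answer: Y76330H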